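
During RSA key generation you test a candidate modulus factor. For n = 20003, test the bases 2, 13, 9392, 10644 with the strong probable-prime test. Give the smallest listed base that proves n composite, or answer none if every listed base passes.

2

n − 1 = 20002 = 2^1 · 10001, so s = 1 and d = 10001.
Base 2: x_0 = 2^10001 mod 20003 = 7439. x_0 ∉ {1, 20002} and s = 1, so 2 is a Miller–Rabin witness and 20003 is composite.
Base 13: x_0 = 13^10001 mod 20003 = 16583. x_0 ∉ {1, 20002} and s = 1, so 13 is a Miller–Rabin witness and 20003 is composite.
Base 9392: x_0 = 9392^10001 mod 20003 = 16500. x_0 ∉ {1, 20002} and s = 1, so 9392 is a Miller–Rabin witness and 20003 is composite.
Base 10644: x_0 = 10644^10001 mod 20003 = 18356. x_0 ∉ {1, 20002} and s = 1, so 10644 is a Miller–Rabin witness and 20003 is composite.
The smallest witness among the given bases is 2.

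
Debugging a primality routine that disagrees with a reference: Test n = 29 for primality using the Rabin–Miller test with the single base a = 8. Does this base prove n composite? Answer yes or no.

n − 1 = 28 = 2^2 · 7, so s = 2 and d = 7.
x_0 = 8^7 mod 29 = 17.
x_0 is neither 1 nor 28, so continue squaring.
x_1 = 17^2 mod 29 = 28.
x_1 ≡ −1, so 8 is not a witness.

no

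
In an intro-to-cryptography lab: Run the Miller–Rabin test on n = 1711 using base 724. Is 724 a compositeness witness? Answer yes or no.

n − 1 = 1710 = 2^1 · 855, so s = 1 and d = 855.
x_0 = 724^855 mod 1711 = 782.
x_0 ∉ {1, 1710} and s = 1, so 724 is a Miller–Rabin witness and 1711 is composite.

yes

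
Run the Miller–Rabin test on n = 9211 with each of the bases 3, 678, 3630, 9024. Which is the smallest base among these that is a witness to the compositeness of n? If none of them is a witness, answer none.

3

n − 1 = 9210 = 2^1 · 4605, so s = 1 and d = 4605.
Base 3: x_0 = 3^4605 mod 9211 = 243. x_0 ∉ {1, 9210} and s = 1, so 3 is a Miller–Rabin witness and 9211 is composite.
Base 678: x_0 = 678^4605 mod 9211 = 965. x_0 ∉ {1, 9210} and s = 1, so 678 is a Miller–Rabin witness and 9211 is composite.
Base 3630: x_0 = 3630^4605 mod 9211 = 8246. x_0 ∉ {1, 9210} and s = 1, so 3630 is a Miller–Rabin witness and 9211 is composite.
Base 9024: x_0 = 9024^4605 mod 9211 = 8297. x_0 ∉ {1, 9210} and s = 1, so 9024 is a Miller–Rabin witness and 9211 is composite.
The smallest witness among the given bases is 3.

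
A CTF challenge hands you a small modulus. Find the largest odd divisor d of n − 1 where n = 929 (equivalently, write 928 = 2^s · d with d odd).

29

Halving: 928 → 464 → 232 → 116 → 58 → 29; 29 is odd.
So 928 = 2^5 · 29.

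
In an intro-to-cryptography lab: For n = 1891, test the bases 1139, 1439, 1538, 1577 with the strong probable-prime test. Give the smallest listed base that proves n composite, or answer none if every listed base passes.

n − 1 = 1890 = 2^1 · 945, so s = 1 and d = 945.
Base 1139: x_0 = 1139^945 mod 1891 = 1890. x_0 = 1890 ≡ −1, so 1139 is not a witness.
Base 1439: x_0 = 1439^945 mod 1891 = 1890. x_0 = 1890 ≡ −1, so 1439 is not a witness.
Base 1538: x_0 = 1538^945 mod 1891 = 1. x_0 = 1, so 1538 is not a witness.
Base 1577: x_0 = 1577^945 mod 1891 = 1890. x_0 = 1890 ≡ −1, so 1577 is not a witness.
No listed base is a witness for 1891.

none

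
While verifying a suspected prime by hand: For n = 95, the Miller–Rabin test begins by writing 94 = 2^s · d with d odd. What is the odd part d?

Halving: 94 → 47; 47 is odd.
So 94 = 2^1 · 47.

47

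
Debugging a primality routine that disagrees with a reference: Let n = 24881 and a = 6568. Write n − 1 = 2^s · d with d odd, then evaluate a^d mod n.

n − 1 = 24880 = 2^4 · 1555, so s = 4 and d = 1555.
6568^1555 mod 24881 = 15303.

15303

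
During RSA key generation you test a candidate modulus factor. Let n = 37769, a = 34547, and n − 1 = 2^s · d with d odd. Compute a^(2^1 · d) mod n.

21838

n − 1 = 37768 = 2^3 · 4721, so s = 3 and d = 4721.
x_0 = 34547^4721 mod 37769 = 29177.
x_1 = 29177^2 mod 37769 = 21838.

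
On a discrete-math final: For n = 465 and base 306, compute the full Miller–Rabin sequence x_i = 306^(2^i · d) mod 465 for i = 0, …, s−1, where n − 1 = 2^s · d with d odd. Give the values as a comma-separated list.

426, 126, 66, 171

n − 1 = 464 = 2^4 · 29, so s = 4 and d = 29.
x_0 = 306^29 mod 465 = 426.
x_1 = 426^2 mod 465 = 126.
x_2 = 126^2 mod 465 = 66.
x_3 = 66^2 mod 465 = 171.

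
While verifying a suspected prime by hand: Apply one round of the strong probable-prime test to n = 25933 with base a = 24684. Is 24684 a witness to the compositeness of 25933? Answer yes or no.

n − 1 = 25932 = 2^2 · 6483, so s = 2 and d = 6483.
x_0 = 24684^6483 mod 25933 = 25932.
x_0 = 25932 ≡ −1, so 24684 is not a witness.

no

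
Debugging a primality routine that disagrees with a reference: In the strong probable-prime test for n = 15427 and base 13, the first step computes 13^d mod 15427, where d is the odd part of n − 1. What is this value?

1

n − 1 = 15426 = 2^1 · 7713, so s = 1 and d = 7713.
13^7713 mod 15427 = 1.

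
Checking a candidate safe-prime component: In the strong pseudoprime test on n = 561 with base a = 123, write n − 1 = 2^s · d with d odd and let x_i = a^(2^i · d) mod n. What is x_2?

n − 1 = 560 = 2^4 · 35, so s = 4 and d = 35.
Repeated squaring mod 561: 123^1 ≡ 123, 123^2 ≡ 543, 123^4 ≡ 324, 123^8 ≡ 69, 123^16 ≡ 273, 123^32 ≡ 477.
35 = 32 + 2 + 1, so 123^35 ≡ 477·543·123 ≡ 285 (mod 561).
x_0 = 285.
x_1 = 285^2 mod 561 = 441.
x_2 = 441^2 mod 561 = 375.

375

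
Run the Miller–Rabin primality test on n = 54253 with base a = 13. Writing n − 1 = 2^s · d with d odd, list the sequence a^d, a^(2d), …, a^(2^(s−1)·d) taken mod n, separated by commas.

38744, 25532

n − 1 = 54252 = 2^2 · 13563, so s = 2 and d = 13563.
x_0 = 13^13563 mod 54253 = 38744.
x_1 = 38744^2 mod 54253 = 25532.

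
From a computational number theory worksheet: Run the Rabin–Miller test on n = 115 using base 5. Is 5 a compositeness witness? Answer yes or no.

yes

n − 1 = 114 = 2^1 · 57, so s = 1 and d = 57.
x_0 = 5^57 mod 115 = 90.
x_0 ∉ {1, 114} and s = 1, so 5 is a Miller–Rabin witness and 115 is composite.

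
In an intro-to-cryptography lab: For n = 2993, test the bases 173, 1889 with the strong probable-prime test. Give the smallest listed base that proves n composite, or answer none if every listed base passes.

1889

n − 1 = 2992 = 2^4 · 187, so s = 4 and d = 187.
Base 173: x_0 = 173^187 mod 2993 = 2820. x_0 is neither 1 nor 2992, so continue squaring. x_1 = 2820^2 mod 2993 = 2992. x_1 ≡ −1, so 173 is not a witness.
Base 1889: x_0 = 1889^187 mod 2993 = 2692. x_0 is neither 1 nor 2992, so continue squaring. x_1 = 2692^2 mod 2993 = 811. x_2 = 811^2 mod 2993 = 2254. x_3 = 2254^2 mod 2993 = 1395. Reached i = s−1 = 3 without hitting −1: 1889 is a Miller–Rabin witness and 2993 is composite.
The smallest witness among the given bases is 1889.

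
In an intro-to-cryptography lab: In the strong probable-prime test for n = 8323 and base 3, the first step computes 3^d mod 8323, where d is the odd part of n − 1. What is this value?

7629

n − 1 = 8322 = 2^1 · 4161, so s = 1 and d = 4161.
3^4161 mod 8323 = 7629.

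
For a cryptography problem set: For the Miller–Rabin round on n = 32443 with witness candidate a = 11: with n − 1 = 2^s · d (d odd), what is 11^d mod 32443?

32442

n − 1 = 32442 = 2^1 · 16221, so s = 1 and d = 16221.
11^16221 mod 32443 = 32442.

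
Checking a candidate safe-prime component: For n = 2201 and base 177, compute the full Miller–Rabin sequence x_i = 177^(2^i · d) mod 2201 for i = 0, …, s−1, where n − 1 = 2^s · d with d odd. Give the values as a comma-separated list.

1246, 811, 1823

n − 1 = 2200 = 2^3 · 275, so s = 3 and d = 275.
x_0 = 177^275 mod 2201 = 1246.
x_1 = 1246^2 mod 2201 = 811.
x_2 = 811^2 mod 2201 = 1823.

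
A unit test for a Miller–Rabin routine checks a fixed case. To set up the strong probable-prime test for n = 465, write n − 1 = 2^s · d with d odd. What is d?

29

Halving: 464 → 232 → 116 → 58 → 29; 29 is odd.
So 464 = 2^4 · 29.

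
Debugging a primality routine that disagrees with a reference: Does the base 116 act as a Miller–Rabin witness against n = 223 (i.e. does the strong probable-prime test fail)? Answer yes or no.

no

n − 1 = 222 = 2^1 · 111, so s = 1 and d = 111.
x_0 = 116^111 mod 223 = 1.
x_0 = 1, so 116 is not a witness.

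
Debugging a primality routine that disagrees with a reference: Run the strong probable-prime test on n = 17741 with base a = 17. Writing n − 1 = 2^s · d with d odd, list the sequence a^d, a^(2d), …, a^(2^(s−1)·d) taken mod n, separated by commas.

n − 1 = 17740 = 2^2 · 4435, so s = 2 and d = 4435.
x_0 = 17^4435 mod 17741 = 5349.
x_1 = 5349^2 mod 17741 = 13309.

5349, 13309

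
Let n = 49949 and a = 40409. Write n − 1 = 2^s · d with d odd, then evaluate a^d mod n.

14387

n − 1 = 49948 = 2^2 · 12487, so s = 2 and d = 12487.
40409^12487 mod 49949 = 14387.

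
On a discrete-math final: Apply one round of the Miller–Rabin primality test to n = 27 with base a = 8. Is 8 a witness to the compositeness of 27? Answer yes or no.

yes

n − 1 = 26 = 2^1 · 13, so s = 1 and d = 13.
x_0 = 8^13 mod 27 = 8.
x_0 ∉ {1, 26} and s = 1, so 8 is a Miller–Rabin witness and 27 is composite.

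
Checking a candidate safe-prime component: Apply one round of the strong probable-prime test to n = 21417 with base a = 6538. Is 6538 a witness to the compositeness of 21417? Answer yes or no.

yes

n − 1 = 21416 = 2^3 · 2677, so s = 3 and d = 2677.
Repeated squaring mod 21417: 6538^1 ≡ 6538, 6538^2 ≡ 18529, 6538^4 ≡ 9331, 6538^8 ≡ 7456, 6538^16 ≡ 14821, 6538^32 ≡ 9289, 6538^64 ≡ 17845, 6538^128 ≡ 16069, 6538^256 ≡ 9409, 6538^512 ≡ 12820, 6538^1024 ≡ 19759, 6538^2048 ≡ 7588.
2677 = 2048 + 512 + 64 + 32 + 16 + 4 + 1, so 6538^2677 ≡ 7588·12820·17845·9289·14821·9331·6538 ≡ 16219 (mod 21417).
x_0 = 6538^2677 mod 21417 = 16219.
x_0 is neither 1 nor 21416, so continue squaring.
x_1 = 16219^2 mod 21417 = 12367.
x_2 = 12367^2 mod 21417 = 3892.
Reached i = s−1 = 2 without hitting −1: 6538 is a Miller–Rabin witness and 21417 is composite.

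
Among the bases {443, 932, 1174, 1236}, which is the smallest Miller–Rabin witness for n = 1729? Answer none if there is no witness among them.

none

n − 1 = 1728 = 2^6 · 27, so s = 6 and d = 27.
Base 443: x_0 = 443^27 mod 1729 = 1. x_0 = 1, so 443 is not a witness.
Base 932: x_0 = 932^27 mod 1729 = 1. x_0 = 1, so 932 is not a witness.
Base 1174: x_0 = 1174^27 mod 1729 = 1728. x_0 = 1728 ≡ −1, so 1174 is not a witness.
Base 1236: x_0 = 1236^27 mod 1729 = 1. x_0 = 1, so 1236 is not a witness.
No listed base is a witness for 1729.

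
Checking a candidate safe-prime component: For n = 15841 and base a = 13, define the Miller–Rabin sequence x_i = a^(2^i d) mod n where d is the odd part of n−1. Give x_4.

n − 1 = 15840 = 2^5 · 495, so s = 5 and d = 495.
x_0 = 13^495 mod 15841 = 8896.
x_1 = 8896^2 mod 15841 = 13021.
x_2 = 13021^2 mod 15841 = 218.
x_3 = 218^2 mod 15841 = 1.
x_4 = 1^2 mod 15841 = 1.

1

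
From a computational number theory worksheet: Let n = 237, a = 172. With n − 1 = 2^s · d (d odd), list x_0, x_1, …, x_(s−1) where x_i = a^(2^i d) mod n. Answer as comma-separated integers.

n − 1 = 236 = 2^2 · 59, so s = 2 and d = 59.
x_0 = 172^59 mod 237 = 91.
x_1 = 91^2 mod 237 = 223.

91, 223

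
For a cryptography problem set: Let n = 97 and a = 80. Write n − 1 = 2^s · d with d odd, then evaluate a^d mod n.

n − 1 = 96 = 2^5 · 3, so s = 5 and d = 3.
80^3 mod 97 = 34.

34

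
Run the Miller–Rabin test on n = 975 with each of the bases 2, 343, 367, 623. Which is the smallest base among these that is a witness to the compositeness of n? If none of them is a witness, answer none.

n − 1 = 974 = 2^1 · 487, so s = 1 and d = 487.
Base 2: x_0 = 2^487 mod 975 = 128. x_0 ∉ {1, 974} and s = 1, so 2 is a Miller–Rabin witness and 975 is composite.
Base 343: x_0 = 343^487 mod 975 = 307. x_0 ∉ {1, 974} and s = 1, so 343 is a Miller–Rabin witness and 975 is composite.
Base 367: x_0 = 367^487 mod 975 = 523. x_0 ∉ {1, 974} and s = 1, so 367 is a Miller–Rabin witness and 975 is composite.
Base 623: x_0 = 623^487 mod 975 = 272. x_0 ∉ {1, 974} and s = 1, so 623 is a Miller–Rabin witness and 975 is composite.
The smallest witness among the given bases is 2.

2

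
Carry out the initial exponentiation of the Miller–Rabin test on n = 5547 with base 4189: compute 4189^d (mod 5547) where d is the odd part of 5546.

n − 1 = 5546 = 2^1 · 2773, so s = 1 and d = 2773.
4189^2773 mod 5547 = 1093.

1093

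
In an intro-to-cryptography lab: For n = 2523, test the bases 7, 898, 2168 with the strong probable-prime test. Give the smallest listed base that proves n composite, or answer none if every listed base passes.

7

n − 1 = 2522 = 2^1 · 1261, so s = 1 and d = 1261.
Base 7: x_0 = 7^1261 mod 2523 = 964. x_0 ∉ {1, 2522} and s = 1, so 7 is a Miller–Rabin witness and 2523 is composite.
Base 898: x_0 = 898^1261 mod 2523 = 811. x_0 ∉ {1, 2522} and s = 1, so 898 is a Miller–Rabin witness and 2523 is composite.
Base 2168: x_0 = 2168^1261 mod 2523 = 1733. x_0 ∉ {1, 2522} and s = 1, so 2168 is a Miller–Rabin witness and 2523 is composite.
The smallest witness among the given bases is 7.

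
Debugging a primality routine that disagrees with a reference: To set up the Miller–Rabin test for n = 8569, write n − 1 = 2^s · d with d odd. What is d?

1071

Halving: 8568 → 4284 → 2142 → 1071; 1071 is odd.
So 8568 = 2^3 · 1071.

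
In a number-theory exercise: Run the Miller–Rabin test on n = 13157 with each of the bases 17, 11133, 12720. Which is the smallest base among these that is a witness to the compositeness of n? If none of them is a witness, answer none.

n − 1 = 13156 = 2^2 · 3289, so s = 2 and d = 3289.
Base 17: x_0 = 17^3289 mod 13157 = 9604. x_0 is neither 1 nor 13156, so continue squaring. x_1 = 9604^2 mod 13157 = 6246. Reached i = s−1 = 1 without hitting −1: 17 is a Miller–Rabin witness and 13157 is composite.
Base 11133: x_0 = 11133^3289 mod 13157 = 1546. x_0 is neither 1 nor 13156, so continue squaring. x_1 = 1546^2 mod 13157 = 8699. Reached i = s−1 = 1 without hitting −1: 11133 is a Miller–Rabin witness and 13157 is composite.
Base 12720: x_0 = 12720^3289 mod 13157 = 10517. x_0 is neither 1 nor 13156, so continue squaring. x_1 = 10517^2 mod 13157 = 9547. Reached i = s−1 = 1 without hitting −1: 12720 is a Miller–Rabin witness and 13157 is composite.
The smallest witness among the given bases is 17.

17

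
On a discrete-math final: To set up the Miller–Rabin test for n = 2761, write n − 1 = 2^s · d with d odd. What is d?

Halving: 2760 → 1380 → 690 → 345; 345 is odd.
So 2760 = 2^3 · 345.

345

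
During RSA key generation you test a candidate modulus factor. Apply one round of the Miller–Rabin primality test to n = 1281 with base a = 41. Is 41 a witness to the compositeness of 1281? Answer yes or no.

no

n − 1 = 1280 = 2^8 · 5, so s = 8 and d = 5.
Repeated squaring mod 1281: 41^1 ≡ 41, 41^2 ≡ 400, 41^4 ≡ 1156.
5 = 4 + 1, so 41^5 ≡ 1156·41 ≡ 1280 (mod 1281).
x_0 = 41^5 mod 1281 = 1280.
x_0 = 1280 ≡ −1, so 41 is not a witness.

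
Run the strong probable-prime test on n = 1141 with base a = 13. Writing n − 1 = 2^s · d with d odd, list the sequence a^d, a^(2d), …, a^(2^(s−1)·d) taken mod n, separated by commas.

n − 1 = 1140 = 2^2 · 285, so s = 2 and d = 285.
x_0 = 13^285 mod 1141 = 356.
x_1 = 356^2 mod 1141 = 85.

356, 85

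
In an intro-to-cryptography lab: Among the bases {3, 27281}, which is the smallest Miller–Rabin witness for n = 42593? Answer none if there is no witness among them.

n − 1 = 42592 = 2^5 · 1331, so s = 5 and d = 1331.
Base 3: x_0 = 3^1331 mod 42593 = 17766. x_0 is neither 1 nor 42592, so continue squaring. x_1 = 17766^2 mod 42593 = 16626. x_2 = 16626^2 mod 42593 = 37899. x_3 = 37899^2 mod 42593 = 13055. x_4 = 13055^2 mod 42593 = 18432. Reached i = s−1 = 4 without hitting −1: 3 is a Miller–Rabin witness and 42593 is composite.
Base 27281: x_0 = 27281^1331 mod 42593 = 19068. x_0 is neither 1 nor 42592, so continue squaring. x_1 = 19068^2 mod 42593 = 14776. x_2 = 14776^2 mod 42593 = 41051. x_3 = 41051^2 mod 42593 = 35149. x_4 = 35149^2 mod 42593 = 42236. Reached i = s−1 = 4 without hitting −1: 27281 is a Miller–Rabin witness and 42593 is composite.
The smallest witness among the given bases is 3.

3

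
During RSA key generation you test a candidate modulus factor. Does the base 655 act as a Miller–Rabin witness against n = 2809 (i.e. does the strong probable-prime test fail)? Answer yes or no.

no

n − 1 = 2808 = 2^3 · 351, so s = 3 and d = 351.
x_0 = 655^351 mod 2809 = 500.
x_0 is neither 1 nor 2808, so continue squaring.
x_1 = 500^2 mod 2809 = 2808.
x_1 ≡ −1, so 655 is not a witness.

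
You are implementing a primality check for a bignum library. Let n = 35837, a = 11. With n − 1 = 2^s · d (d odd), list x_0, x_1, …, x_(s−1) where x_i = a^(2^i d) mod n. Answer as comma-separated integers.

n − 1 = 35836 = 2^2 · 8959, so s = 2 and d = 8959.
x_0 = 11^8959 mod 35837 = 6693.
x_1 = 6693^2 mod 35837 = 35836.

6693, 35836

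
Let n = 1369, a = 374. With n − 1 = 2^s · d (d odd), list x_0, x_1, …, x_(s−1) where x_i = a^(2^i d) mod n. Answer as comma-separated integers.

n − 1 = 1368 = 2^3 · 171, so s = 3 and d = 171.
x_0 = 374^171 mod 1369 = 258.
x_1 = 258^2 mod 1369 = 852.
x_2 = 852^2 mod 1369 = 334.

258, 852, 334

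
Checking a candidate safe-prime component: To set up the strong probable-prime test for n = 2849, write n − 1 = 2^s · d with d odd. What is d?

Halving: 2848 → 1424 → 712 → 356 → 178 → 89; 89 is odd.
So 2848 = 2^5 · 89.

89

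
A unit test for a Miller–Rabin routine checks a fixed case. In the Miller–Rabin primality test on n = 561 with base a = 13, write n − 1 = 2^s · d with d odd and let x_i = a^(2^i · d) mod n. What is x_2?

1

n − 1 = 560 = 2^4 · 35, so s = 4 and d = 35.
By repeated squaring, 13^35 ≡ 208 (mod 561).
x_0 = 208.
x_1 = 208^2 mod 561 = 67.
x_2 = 67^2 mod 561 = 1.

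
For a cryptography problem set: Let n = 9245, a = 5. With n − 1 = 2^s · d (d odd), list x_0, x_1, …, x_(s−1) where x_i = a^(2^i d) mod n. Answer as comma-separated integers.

6670, 1960

n − 1 = 9244 = 2^2 · 2311, so s = 2 and d = 2311.
x_0 = 5^2311 mod 9245 = 6670.
x_1 = 6670^2 mod 9245 = 1960.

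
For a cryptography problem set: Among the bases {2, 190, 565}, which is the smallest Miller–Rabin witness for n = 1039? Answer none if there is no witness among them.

n − 1 = 1038 = 2^1 · 519, so s = 1 and d = 519.
Base 2: x_0 = 2^519 mod 1039 = 1. x_0 = 1, so 2 is not a witness.
Base 190: x_0 = 190^519 mod 1039 = 1. x_0 = 1, so 190 is not a witness.
Base 565: x_0 = 565^519 mod 1039 = 1. x_0 = 1, so 565 is not a witness.
No listed base is a witness for 1039.

none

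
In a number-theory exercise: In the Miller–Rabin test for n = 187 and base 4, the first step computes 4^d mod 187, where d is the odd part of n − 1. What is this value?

174

n − 1 = 186 = 2^1 · 93, so s = 1 and d = 93.
Repeated squaring mod 187: 4^1 ≡ 4, 4^2 ≡ 16, 4^4 ≡ 69, 4^8 ≡ 86, 4^16 ≡ 103, 4^32 ≡ 137, 4^64 ≡ 69.
93 = 64 + 16 + 8 + 4 + 1, so 4^93 ≡ 69·103·86·69·4 ≡ 174 (mod 187).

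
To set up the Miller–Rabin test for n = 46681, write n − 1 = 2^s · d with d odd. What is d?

Halving: 46680 → 23340 → 11670 → 5835; 5835 is odd.
So 46680 = 2^3 · 5835.

5835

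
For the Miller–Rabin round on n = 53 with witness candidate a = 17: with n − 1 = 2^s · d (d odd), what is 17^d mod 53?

52

n − 1 = 52 = 2^2 · 13, so s = 2 and d = 13.
Repeated squaring mod 53: 17^1 ≡ 17, 17^2 ≡ 24, 17^4 ≡ 46, 17^8 ≡ 49.
13 = 8 + 4 + 1, so 17^13 ≡ 49·46·17 ≡ 52 (mod 53).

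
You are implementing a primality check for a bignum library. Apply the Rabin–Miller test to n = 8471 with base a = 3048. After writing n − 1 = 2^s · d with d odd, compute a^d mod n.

n − 1 = 8470 = 2^1 · 4235, so s = 1 and d = 4235.
3048^4235 mod 8471 = 5712.

5712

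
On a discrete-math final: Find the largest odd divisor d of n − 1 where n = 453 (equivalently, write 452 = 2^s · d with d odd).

Halving: 452 → 226 → 113; 113 is odd.
So 452 = 2^2 · 113.

113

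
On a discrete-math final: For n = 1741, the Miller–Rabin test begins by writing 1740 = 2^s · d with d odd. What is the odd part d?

Halving: 1740 → 870 → 435; 435 is odd.
So 1740 = 2^2 · 435.

435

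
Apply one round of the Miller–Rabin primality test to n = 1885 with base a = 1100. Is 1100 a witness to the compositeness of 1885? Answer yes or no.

yes

n − 1 = 1884 = 2^2 · 471, so s = 2 and d = 471.
Repeated squaring mod 1885: 1100^1 ≡ 1100, 1100^2 ≡ 1715, 1100^4 ≡ 625, 1100^8 ≡ 430, 1100^16 ≡ 170, 1100^32 ≡ 625, 1100^64 ≡ 430, 1100^128 ≡ 170, 1100^256 ≡ 625.
471 = 256 + 128 + 64 + 16 + 4 + 2 + 1, so 1100^471 ≡ 625·170·430·170·625·1715·1100 ≡ 135 (mod 1885).
x_0 = 1100^471 mod 1885 = 135.
x_0 is neither 1 nor 1884, so continue squaring.
x_1 = 135^2 mod 1885 = 1260.
Reached i = s−1 = 1 without hitting −1: 1100 is a Miller–Rabin witness and 1885 is composite.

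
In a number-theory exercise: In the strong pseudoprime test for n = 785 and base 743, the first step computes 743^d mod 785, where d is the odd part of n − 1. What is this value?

668

n − 1 = 784 = 2^4 · 49, so s = 4 and d = 49.
743^49 mod 785 = 668.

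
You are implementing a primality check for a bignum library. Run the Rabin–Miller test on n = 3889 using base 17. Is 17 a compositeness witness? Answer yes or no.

no

n − 1 = 3888 = 2^4 · 243, so s = 4 and d = 243.
By repeated squaring, 17^243 ≡ 3435 (mod 3889).
x_0 = 17^243 mod 3889 = 3435.
x_0 is neither 1 nor 3888, so continue squaring.
x_1 = 3435^2 mod 3889 = 3888.
x_1 ≡ −1, so 17 is not a witness.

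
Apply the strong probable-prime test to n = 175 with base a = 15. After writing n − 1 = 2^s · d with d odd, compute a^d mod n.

50

n − 1 = 174 = 2^1 · 87, so s = 1 and d = 87.
15^87 mod 175 = 50.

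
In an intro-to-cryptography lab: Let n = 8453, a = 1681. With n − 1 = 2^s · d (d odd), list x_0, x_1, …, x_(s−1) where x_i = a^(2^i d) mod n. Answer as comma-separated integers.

3830, 2945

n − 1 = 8452 = 2^2 · 2113, so s = 2 and d = 2113.
x_0 = 1681^2113 mod 8453 = 3830.
x_1 = 3830^2 mod 8453 = 2945.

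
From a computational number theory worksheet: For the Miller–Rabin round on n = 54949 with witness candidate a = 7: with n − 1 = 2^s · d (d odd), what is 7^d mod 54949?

46455

n − 1 = 54948 = 2^2 · 13737, so s = 2 and d = 13737.
Repeated squaring mod 54949: 7^1 ≡ 7, 7^2 ≡ 49, 7^4 ≡ 2401, 7^8 ≡ 50105, 7^16 ≡ 1113, 7^32 ≡ 29891, 7^64 ≡ 1141, 7^128 ≡ 38054, 7^256 ≡ 35919, 7^512 ≡ 26990, 7^1024 ≡ 1207, 7^2048 ≡ 28175, 7^4096 ≡ 37371, 7^8192 ≡ 7857.
13737 = 8192 + 4096 + 1024 + 256 + 128 + 32 + 8 + 1, so 7^13737 ≡ 7857·37371·1207·35919·38054·29891·50105·7 ≡ 46455 (mod 54949).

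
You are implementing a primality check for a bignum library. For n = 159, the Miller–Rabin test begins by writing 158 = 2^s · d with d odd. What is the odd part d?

79

Halving: 158 → 79; 79 is odd.
So 158 = 2^1 · 79.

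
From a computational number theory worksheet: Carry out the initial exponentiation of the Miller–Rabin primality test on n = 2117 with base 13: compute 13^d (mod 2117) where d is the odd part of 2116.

n − 1 = 2116 = 2^2 · 529, so s = 2 and d = 529.
13^529 mod 2117 = 613.

613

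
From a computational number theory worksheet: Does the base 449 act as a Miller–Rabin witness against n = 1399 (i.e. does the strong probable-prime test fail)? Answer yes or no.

n − 1 = 1398 = 2^1 · 699, so s = 1 and d = 699.
x_0 = 449^699 mod 1399 = 1398.
x_0 = 1398 ≡ −1, so 449 is not a witness.

no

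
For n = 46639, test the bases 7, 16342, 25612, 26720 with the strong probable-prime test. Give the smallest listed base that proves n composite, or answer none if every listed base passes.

n − 1 = 46638 = 2^1 · 23319, so s = 1 and d = 23319.
Base 7: x_0 = 7^23319 mod 46639 = 1. x_0 = 1, so 7 is not a witness.
Base 16342: x_0 = 16342^23319 mod 46639 = 46638. x_0 = 46638 ≡ −1, so 16342 is not a witness.
Base 25612: x_0 = 25612^23319 mod 46639 = 46638. x_0 = 46638 ≡ −1, so 25612 is not a witness.
Base 26720: x_0 = 26720^23319 mod 46639 = 1. x_0 = 1, so 26720 is not a witness.
No listed base is a witness for 46639.

none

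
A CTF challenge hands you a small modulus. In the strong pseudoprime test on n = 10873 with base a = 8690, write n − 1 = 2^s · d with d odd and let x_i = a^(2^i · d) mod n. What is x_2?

9191

n − 1 = 10872 = 2^3 · 1359, so s = 3 and d = 1359.
x_0 = 8690^1359 mod 10873 = 9768.
x_1 = 9768^2 mod 10873 = 3249.
x_2 = 3249^2 mod 10873 = 9191.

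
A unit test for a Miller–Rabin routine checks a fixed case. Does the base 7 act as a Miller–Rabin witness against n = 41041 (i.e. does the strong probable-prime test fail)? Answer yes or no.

yes

n − 1 = 41040 = 2^4 · 2565, so s = 4 and d = 2565.
x_0 = 7^2565 mod 41041 = 1022.
x_0 is neither 1 nor 41040, so continue squaring.
x_1 = 1022^2 mod 41041 = 18459.
x_2 = 18459^2 mod 41041 = 12299.
x_3 = 12299^2 mod 41041 = 29316.
Reached i = s−1 = 3 without hitting −1: 7 is a Miller–Rabin witness and 41041 is composite.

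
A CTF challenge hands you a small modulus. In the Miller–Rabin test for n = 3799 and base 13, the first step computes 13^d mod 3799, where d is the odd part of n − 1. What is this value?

3253

n − 1 = 3798 = 2^1 · 1899, so s = 1 and d = 1899.
13^1899 mod 3799 = 3253.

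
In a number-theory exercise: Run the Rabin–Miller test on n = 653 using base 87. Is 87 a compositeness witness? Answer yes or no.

no

n − 1 = 652 = 2^2 · 163, so s = 2 and d = 163.
x_0 = 87^163 mod 653 = 652.
x_0 = 652 ≡ −1, so 87 is not a witness.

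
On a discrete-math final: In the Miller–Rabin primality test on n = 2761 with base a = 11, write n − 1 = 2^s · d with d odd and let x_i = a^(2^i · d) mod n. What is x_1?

2310

n − 1 = 2760 = 2^3 · 345, so s = 3 and d = 345.
x_0 = 11^345 mod 2761 = 1914.
x_1 = 1914^2 mod 2761 = 2310.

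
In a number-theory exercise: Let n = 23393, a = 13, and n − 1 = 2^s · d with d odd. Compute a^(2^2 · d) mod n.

n − 1 = 23392 = 2^5 · 731, so s = 5 and d = 731.
x_0 = 13^731 mod 23393 = 2343.
x_1 = 2343^2 mod 23393 = 15687.
x_2 = 15687^2 mod 23393 = 11002.

11002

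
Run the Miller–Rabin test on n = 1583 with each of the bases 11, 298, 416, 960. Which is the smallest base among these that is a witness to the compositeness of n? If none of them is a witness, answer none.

none

n − 1 = 1582 = 2^1 · 791, so s = 1 and d = 791.
Base 11: x_0 = 11^791 mod 1583 = 1. x_0 = 1, so 11 is not a witness.
Base 298: x_0 = 298^791 mod 1583 = 1582. x_0 = 1582 ≡ −1, so 298 is not a witness.
Base 416: x_0 = 416^791 mod 1583 = 1. x_0 = 1, so 416 is not a witness.
Base 960: x_0 = 960^791 mod 1583 = 1582. x_0 = 1582 ≡ −1, so 960 is not a witness.
No listed base is a witness for 1583.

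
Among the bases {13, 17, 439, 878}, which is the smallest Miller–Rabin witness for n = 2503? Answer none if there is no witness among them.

n − 1 = 2502 = 2^1 · 1251, so s = 1 and d = 1251.
Base 13: x_0 = 13^1251 mod 2503 = 2502. x_0 = 2502 ≡ −1, so 13 is not a witness.
Base 17: x_0 = 17^1251 mod 2503 = 1. x_0 = 1, so 17 is not a witness.
Base 439: x_0 = 439^1251 mod 2503 = 2502. x_0 = 2502 ≡ −1, so 439 is not a witness.
Base 878: x_0 = 878^1251 mod 2503 = 2502. x_0 = 2502 ≡ −1, so 878 is not a witness.
No listed base is a witness for 2503.

none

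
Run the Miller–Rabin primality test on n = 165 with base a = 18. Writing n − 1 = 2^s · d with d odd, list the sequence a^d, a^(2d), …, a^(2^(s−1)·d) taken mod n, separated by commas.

n − 1 = 164 = 2^2 · 41, so s = 2 and d = 41.
x_0 = 18^41 mod 165 = 18.
x_1 = 18^2 mod 165 = 159.

18, 159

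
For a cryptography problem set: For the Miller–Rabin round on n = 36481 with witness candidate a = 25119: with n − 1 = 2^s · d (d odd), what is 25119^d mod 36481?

n − 1 = 36480 = 2^7 · 285, so s = 7 and d = 285.
Repeated squaring mod 36481: 25119^1 ≡ 25119, 25119^2 ≡ 25266, 25119^4 ≡ 26218, 25119^8 ≡ 8522, 25119^16 ≡ 27294, 25119^32 ≡ 20416, 25119^64 ≡ 17631, 25119^128 ≡ 34041, 25119^256 ≡ 7197.
285 = 256 + 16 + 8 + 4 + 1, so 25119^285 ≡ 7197·27294·8522·26218·25119 ≡ 2102 (mod 36481).

2102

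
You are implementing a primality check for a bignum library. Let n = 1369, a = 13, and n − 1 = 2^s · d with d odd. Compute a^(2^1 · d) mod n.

332

n − 1 = 1368 = 2^3 · 171, so s = 3 and d = 171.
By repeated squaring, 13^171 ≡ 882 (mod 1369).
x_0 = 882.
x_1 = 882^2 mod 1369 = 332.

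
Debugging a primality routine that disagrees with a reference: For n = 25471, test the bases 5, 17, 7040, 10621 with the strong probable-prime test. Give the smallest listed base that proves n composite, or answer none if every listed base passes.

none

n − 1 = 25470 = 2^1 · 12735, so s = 1 and d = 12735.
Base 5: x_0 = 5^12735 mod 25471 = 1. x_0 = 1, so 5 is not a witness.
Base 17: x_0 = 17^12735 mod 25471 = 25470. x_0 = 25470 ≡ −1, so 17 is not a witness.
Base 7040: x_0 = 7040^12735 mod 25471 = 1. x_0 = 1, so 7040 is not a witness.
Base 10621: x_0 = 10621^12735 mod 25471 = 1. x_0 = 1, so 10621 is not a witness.
No listed base is a witness for 25471.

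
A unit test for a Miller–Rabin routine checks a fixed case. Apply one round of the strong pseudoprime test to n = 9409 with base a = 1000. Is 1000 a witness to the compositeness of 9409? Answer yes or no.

n − 1 = 9408 = 2^6 · 147, so s = 6 and d = 147.
Repeated squaring mod 9409: 1000^1 ≡ 1000, 1000^2 ≡ 2646, 1000^4 ≡ 1020, 1000^8 ≡ 5410, 1000^16 ≡ 6110, 1000^32 ≡ 6597, 1000^64 ≡ 3784, 1000^128 ≡ 7567.
147 = 128 + 16 + 2 + 1, so 1000^147 ≡ 7567·6110·2646·1000 ≡ 4913 (mod 9409).
x_0 = 1000^147 mod 9409 = 4913.
x_0 is neither 1 nor 9408, so continue squaring.
x_1 = 4913^2 mod 9409 = 3484.
x_2 = 3484^2 mod 9409 = 646.
x_3 = 646^2 mod 9409 = 3320.
x_4 = 3320^2 mod 9409 = 4461.
x_5 = 4461^2 mod 9409 = 486.
Reached i = s−1 = 5 without hitting −1: 1000 is a Miller–Rabin witness and 9409 is composite.

yes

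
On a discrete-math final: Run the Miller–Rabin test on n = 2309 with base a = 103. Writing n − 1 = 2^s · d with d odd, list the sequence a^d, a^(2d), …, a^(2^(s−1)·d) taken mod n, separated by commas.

1621, 2308

n − 1 = 2308 = 2^2 · 577, so s = 2 and d = 577.
x_0 = 103^577 mod 2309 = 1621.
x_1 = 1621^2 mod 2309 = 2308.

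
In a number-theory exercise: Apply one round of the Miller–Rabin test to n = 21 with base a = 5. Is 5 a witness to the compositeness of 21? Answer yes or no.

yes

n − 1 = 20 = 2^2 · 5, so s = 2 and d = 5.
x_0 = 5^5 mod 21 = 17.
x_0 is neither 1 nor 20, so continue squaring.
x_1 = 17^2 mod 21 = 16.
Reached i = s−1 = 1 without hitting −1: 5 is a Miller–Rabin witness and 21 is composite.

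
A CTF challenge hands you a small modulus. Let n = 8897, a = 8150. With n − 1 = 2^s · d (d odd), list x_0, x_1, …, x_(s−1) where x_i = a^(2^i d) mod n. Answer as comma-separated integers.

n − 1 = 8896 = 2^6 · 139, so s = 6 and d = 139.
x_0 = 8150^139 mod 8897 = 2592.
x_1 = 2592^2 mod 8897 = 1229.
x_2 = 1229^2 mod 8897 = 6848.
x_3 = 6848^2 mod 8897 = 7914.
x_4 = 7914^2 mod 8897 = 5413.
x_5 = 5413^2 mod 8897 = 2748.

2592, 1229, 6848, 7914, 5413, 2748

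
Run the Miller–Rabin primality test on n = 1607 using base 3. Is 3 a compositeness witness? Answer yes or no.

no

n − 1 = 1606 = 2^1 · 803, so s = 1 and d = 803.
x_0 = 3^803 mod 1607 = 1.
x_0 = 1, so 3 is not a witness.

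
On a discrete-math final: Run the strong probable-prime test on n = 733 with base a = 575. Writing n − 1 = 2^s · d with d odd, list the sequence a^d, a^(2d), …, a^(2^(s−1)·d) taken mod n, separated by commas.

n − 1 = 732 = 2^2 · 183, so s = 2 and d = 183.
x_0 = 575^183 mod 733 = 380.
x_1 = 380^2 mod 733 = 732.

380, 732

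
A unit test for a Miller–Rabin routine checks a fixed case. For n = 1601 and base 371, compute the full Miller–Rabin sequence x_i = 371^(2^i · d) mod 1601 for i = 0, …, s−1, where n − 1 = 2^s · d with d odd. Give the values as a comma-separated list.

n − 1 = 1600 = 2^6 · 25, so s = 6 and d = 25.
x_0 = 371^25 mod 1601 = 596.
x_1 = 596^2 mod 1601 = 1395.
x_2 = 1395^2 mod 1601 = 810.
x_3 = 810^2 mod 1601 = 1291.
x_4 = 1291^2 mod 1601 = 40.
x_5 = 40^2 mod 1601 = 1600.

596, 1395, 810, 1291, 40, 1600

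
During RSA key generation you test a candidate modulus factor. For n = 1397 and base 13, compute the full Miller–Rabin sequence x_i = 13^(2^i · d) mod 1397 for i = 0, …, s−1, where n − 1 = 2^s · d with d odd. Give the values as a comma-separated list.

666, 707

n − 1 = 1396 = 2^2 · 349, so s = 2 and d = 349.
x_0 = 13^349 mod 1397 = 666.
x_1 = 666^2 mod 1397 = 707.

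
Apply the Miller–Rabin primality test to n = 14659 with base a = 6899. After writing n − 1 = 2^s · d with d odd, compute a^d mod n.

n − 1 = 14658 = 2^1 · 7329, so s = 1 and d = 7329.
Repeated squaring mod 14659: 6899^1 ≡ 6899, 6899^2 ≡ 13087, 6899^4 ≡ 8472, 6899^8 ≡ 4320, 6899^16 ≡ 1493, 6899^32 ≡ 881, 6899^64 ≡ 13893, 6899^128 ≡ 396, 6899^256 ≡ 10226, 6899^512 ≡ 8429, 6899^1024 ≡ 10527, 6899^2048 ≡ 10348, 6899^4096 ≡ 11768.
7329 = 4096 + 2048 + 1024 + 128 + 32 + 1, so 6899^7329 ≡ 11768·10348·10527·396·881·6899 ≡ 4175 (mod 14659).

4175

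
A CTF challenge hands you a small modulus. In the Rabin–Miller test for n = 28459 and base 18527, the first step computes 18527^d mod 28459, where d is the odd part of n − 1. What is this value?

11269

n − 1 = 28458 = 2^1 · 14229, so s = 1 and d = 14229.
Repeated squaring mod 28459: 18527^1 ≡ 18527, 18527^2 ≡ 5730, 18527^4 ≡ 19673, 18527^8 ≡ 12988, 18527^16 ≡ 11651, 18527^32 ≡ 24830, 18527^64 ≡ 21583, 18527^128 ≡ 8977, 18527^256 ≡ 19100, 18527^512 ≡ 22538, 18527^1024 ≡ 25212, 18527^2048 ≡ 13179, 18527^4096 ≡ 764, 18527^8192 ≡ 14516.
14229 = 8192 + 4096 + 1024 + 512 + 256 + 128 + 16 + 4 + 1, so 18527^14229 ≡ 14516·764·25212·22538·19100·8977·11651·19673·18527 ≡ 11269 (mod 28459).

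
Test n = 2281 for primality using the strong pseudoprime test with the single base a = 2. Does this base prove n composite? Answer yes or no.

no

n − 1 = 2280 = 2^3 · 285, so s = 3 and d = 285.
x_0 = 2^285 mod 2281 = 2280.
x_0 = 2280 ≡ −1, so 2 is not a witness.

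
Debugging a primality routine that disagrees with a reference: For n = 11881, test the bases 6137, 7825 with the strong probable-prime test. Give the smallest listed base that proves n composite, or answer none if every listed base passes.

none

n − 1 = 11880 = 2^3 · 1485, so s = 3 and d = 1485.
Base 6137: x_0 = 6137^1485 mod 11881 = 6137. x_0 is neither 1 nor 11880, so continue squaring. x_1 = 6137^2 mod 11881 = 11880. x_1 ≡ −1, so 6137 is not a witness.
Base 7825: x_0 = 7825^1485 mod 11881 = 6137. x_0 is neither 1 nor 11880, so continue squaring. x_1 = 6137^2 mod 11881 = 11880. x_1 ≡ −1, so 7825 is not a witness.
No listed base is a witness for 11881.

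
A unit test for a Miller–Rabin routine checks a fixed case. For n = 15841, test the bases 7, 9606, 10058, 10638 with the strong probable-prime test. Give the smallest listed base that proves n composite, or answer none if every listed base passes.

7

n − 1 = 15840 = 2^5 · 495, so s = 5 and d = 495.
Base 7: x_0 = 7^495 mod 15841 = 12432. x_0 is neither 1 nor 15840, so continue squaring. x_1 = 12432^2 mod 15841 = 9828. x_2 = 9828^2 mod 15841 = 7007. x_3 = 7007^2 mod 15841 = 6790. x_4 = 6790^2 mod 15841 = 6790. Reached i = s−1 = 4 without hitting −1: 7 is a Miller–Rabin witness and 15841 is composite.
Base 9606: x_0 = 9606^495 mod 15841 = 11159. x_0 is neither 1 nor 15840, so continue squaring. x_1 = 11159^2 mod 15841 = 13021. x_2 = 13021^2 mod 15841 = 218. x_3 = 218^2 mod 15841 = 1. x_3 = 1 but x_2 ≠ ±1, a nontrivial square root of 1 — 9606 is a witness and 15841 is composite.
Base 10058: x_0 = 10058^495 mod 15841 = 13796. x_0 is neither 1 nor 15840, so continue squaring. x_1 = 13796^2 mod 15841 = 1. x_1 = 1 but x_0 ≠ ±1, a nontrivial square root of 1 — 10058 is a witness and 15841 is composite.
Base 10638: x_0 = 10638^495 mod 15841 = 8154. x_0 is neither 1 nor 15840, so continue squaring. x_1 = 8154^2 mod 15841 = 3039. x_2 = 3039^2 mod 15841 = 218. x_3 = 218^2 mod 15841 = 1. x_3 = 1 but x_2 ≠ ±1, a nontrivial square root of 1 — 10638 is a witness and 15841 is composite.
The smallest witness among the given bases is 7.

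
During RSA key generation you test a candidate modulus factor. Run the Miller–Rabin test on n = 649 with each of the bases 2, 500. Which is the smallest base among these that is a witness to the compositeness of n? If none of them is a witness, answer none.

2

n − 1 = 648 = 2^3 · 81, so s = 3 and d = 81.
Base 2: x_0 = 2^81 mod 649 = 519. x_0 is neither 1 nor 648, so continue squaring. x_1 = 519^2 mod 649 = 26. x_2 = 26^2 mod 649 = 27. Reached i = s−1 = 2 without hitting −1: 2 is a Miller–Rabin witness and 649 is composite.
Base 500: x_0 = 500^81 mod 649 = 225. x_0 is neither 1 nor 648, so continue squaring. x_1 = 225^2 mod 649 = 3. x_2 = 3^2 mod 649 = 9. Reached i = s−1 = 2 without hitting −1: 500 is a Miller–Rabin witness and 649 is composite.
The smallest witness among the given bases is 2.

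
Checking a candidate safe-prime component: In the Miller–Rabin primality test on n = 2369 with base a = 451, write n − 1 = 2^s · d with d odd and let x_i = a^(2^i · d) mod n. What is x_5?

n − 1 = 2368 = 2^6 · 37, so s = 6 and d = 37.
x_0 = 451^37 mod 2369 = 1742.
x_1 = 1742^2 mod 2369 = 2244.
x_2 = 2244^2 mod 2369 = 1411.
x_3 = 1411^2 mod 2369 = 961.
x_4 = 961^2 mod 2369 = 1980.
x_5 = 1980^2 mod 2369 = 2074.

2074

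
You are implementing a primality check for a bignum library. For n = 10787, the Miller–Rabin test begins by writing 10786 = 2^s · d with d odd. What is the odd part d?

5393

Halving: 10786 → 5393; 5393 is odd.
So 10786 = 2^1 · 5393.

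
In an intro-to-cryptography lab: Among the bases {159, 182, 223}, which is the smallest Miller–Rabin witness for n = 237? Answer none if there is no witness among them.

n − 1 = 236 = 2^2 · 59, so s = 2 and d = 59.
Base 159: x_0 = 159^59 mod 237 = 159. x_0 is neither 1 nor 236, so continue squaring. x_1 = 159^2 mod 237 = 159. Reached i = s−1 = 1 without hitting −1: 159 is a Miller–Rabin witness and 237 is composite.
Base 182: x_0 = 182^59 mod 237 = 56. x_0 is neither 1 nor 236, so continue squaring. x_1 = 56^2 mod 237 = 55. Reached i = s−1 = 1 without hitting −1: 182 is a Miller–Rabin witness and 237 is composite.
Base 223: x_0 = 223^59 mod 237 = 67. x_0 is neither 1 nor 236, so continue squaring. x_1 = 67^2 mod 237 = 223. Reached i = s−1 = 1 without hitting −1: 223 is a Miller–Rabin witness and 237 is composite.
The smallest witness among the given bases is 159.

159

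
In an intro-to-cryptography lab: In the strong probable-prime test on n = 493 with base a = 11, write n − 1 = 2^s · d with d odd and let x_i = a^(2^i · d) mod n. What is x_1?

n − 1 = 492 = 2^2 · 123, so s = 2 and d = 123.
Repeated squaring mod 493: 11^1 ≡ 11, 11^2 ≡ 121, 11^4 ≡ 344, 11^8 ≡ 16, 11^16 ≡ 256, 11^32 ≡ 460, 11^64 ≡ 103.
123 = 64 + 32 + 16 + 8 + 2 + 1, so 11^123 ≡ 103·460·256·16·121·11 ≡ 97 (mod 493).
x_0 = 97.
x_1 = 97^2 mod 493 = 42.

42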